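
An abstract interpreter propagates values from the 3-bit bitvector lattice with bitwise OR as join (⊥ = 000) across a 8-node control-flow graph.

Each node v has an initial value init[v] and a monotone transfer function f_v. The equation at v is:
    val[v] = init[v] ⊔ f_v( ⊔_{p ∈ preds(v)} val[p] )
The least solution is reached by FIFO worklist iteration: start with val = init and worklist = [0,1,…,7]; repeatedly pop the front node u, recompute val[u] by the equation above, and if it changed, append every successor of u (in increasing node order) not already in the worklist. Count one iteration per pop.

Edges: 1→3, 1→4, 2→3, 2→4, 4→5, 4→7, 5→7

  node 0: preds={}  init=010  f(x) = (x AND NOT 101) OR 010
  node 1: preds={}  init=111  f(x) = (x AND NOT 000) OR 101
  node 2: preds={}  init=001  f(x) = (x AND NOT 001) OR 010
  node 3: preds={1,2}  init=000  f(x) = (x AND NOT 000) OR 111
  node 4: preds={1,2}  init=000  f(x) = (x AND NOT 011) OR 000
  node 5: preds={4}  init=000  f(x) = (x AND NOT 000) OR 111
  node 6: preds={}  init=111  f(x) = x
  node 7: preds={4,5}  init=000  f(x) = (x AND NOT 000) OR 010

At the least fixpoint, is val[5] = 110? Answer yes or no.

Trace (8 dequeues):
  [1] u=0 | in 000 | out 010 | ==
  [2] u=1 | in 000 | out 111 | ==
  [3] u=2 | in 000 | out 011 | prev 001 | push {}
  [4] u=3 | in 111 | out 111 | prev 000 | push {}
  [5] u=4 | in 111 | out 100 | prev 000 | push {}
  [6] u=5 | in 100 | out 111 | prev 000 | push {}
  [7] u=6 | in 000 | out 111 | ==
  [8] u=7 | in 111 | out 111 | prev 000 | push {}

Converged values:
  [0] 010
  [1] 111
  [2] 011
  [3] 111
  [4] 100
  [5] 111
  [6] 111
  [7] 111

no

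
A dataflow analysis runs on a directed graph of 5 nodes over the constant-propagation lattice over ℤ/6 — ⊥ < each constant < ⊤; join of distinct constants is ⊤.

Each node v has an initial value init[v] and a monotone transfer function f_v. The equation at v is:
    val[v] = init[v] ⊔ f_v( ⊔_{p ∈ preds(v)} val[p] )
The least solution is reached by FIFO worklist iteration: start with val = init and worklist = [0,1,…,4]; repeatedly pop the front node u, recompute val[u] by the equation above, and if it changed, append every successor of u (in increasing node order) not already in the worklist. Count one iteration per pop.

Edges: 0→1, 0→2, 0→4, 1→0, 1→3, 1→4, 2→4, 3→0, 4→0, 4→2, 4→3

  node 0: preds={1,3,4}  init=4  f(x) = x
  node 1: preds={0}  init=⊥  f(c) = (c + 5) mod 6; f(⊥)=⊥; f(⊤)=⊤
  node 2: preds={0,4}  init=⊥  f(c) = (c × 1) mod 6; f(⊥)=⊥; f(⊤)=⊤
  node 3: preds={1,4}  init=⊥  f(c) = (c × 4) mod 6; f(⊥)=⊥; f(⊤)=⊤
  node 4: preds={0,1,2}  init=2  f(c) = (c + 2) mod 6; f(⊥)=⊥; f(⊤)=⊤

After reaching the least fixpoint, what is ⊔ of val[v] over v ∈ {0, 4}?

⊤

Worklist (8 pops):
  #1 pop 0: in=2 → ⊤ (was 4); enqueue []
  #2 pop 1: in=⊤ → ⊤ (was ⊥); enqueue [0]
  #3 pop 2: in=⊤ → ⊤ (was ⊥); enqueue []
  #4 pop 3: in=⊤ → ⊤ (was ⊥); enqueue []
  #5 pop 4: in=⊤ → ⊤ (was 2); enqueue [2,3]
  #6 pop 0: in=⊤ → ⊤ (no change)
  #7 pop 2: in=⊤ → ⊤ (no change)
  #8 pop 3: in=⊤ → ⊤ (no change)

Fixpoint:
  val[0] = ⊤
  val[1] = ⊤
  val[2] = ⊤
  val[3] = ⊤
  val[4] = ⊤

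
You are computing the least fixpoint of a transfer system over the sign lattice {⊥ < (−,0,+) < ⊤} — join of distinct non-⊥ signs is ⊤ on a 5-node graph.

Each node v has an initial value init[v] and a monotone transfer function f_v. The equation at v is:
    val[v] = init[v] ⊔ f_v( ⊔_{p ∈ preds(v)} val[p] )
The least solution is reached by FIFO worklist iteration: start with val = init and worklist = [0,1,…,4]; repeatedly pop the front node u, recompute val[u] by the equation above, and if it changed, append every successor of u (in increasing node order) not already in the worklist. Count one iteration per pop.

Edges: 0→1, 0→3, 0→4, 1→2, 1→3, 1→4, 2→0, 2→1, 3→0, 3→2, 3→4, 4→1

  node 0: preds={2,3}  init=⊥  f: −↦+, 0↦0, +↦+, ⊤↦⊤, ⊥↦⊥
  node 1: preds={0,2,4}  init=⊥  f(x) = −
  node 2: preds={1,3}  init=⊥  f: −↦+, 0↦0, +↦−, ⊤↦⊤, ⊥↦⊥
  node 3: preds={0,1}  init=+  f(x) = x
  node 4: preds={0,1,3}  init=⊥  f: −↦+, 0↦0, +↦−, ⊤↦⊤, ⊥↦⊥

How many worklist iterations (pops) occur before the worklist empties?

10

Iteration log — 10 steps:
  step 1. node 0  ⊔preds=+  new=+  old=⊥  +wl: 
  step 2. node 1  ⊔preds=+  new=−  old=⊥  +wl: 
  step 3. node 2  ⊔preds=⊤  new=⊤  old=⊥  +wl: 0,1
  step 4. node 3  ⊔preds=⊤  new=⊤  old=+  +wl: 2
  step 5. node 4  ⊔preds=⊤  new=⊤  old=⊥  +wl: 
  step 6. node 0  ⊔preds=⊤  new=⊤  old=+  +wl: 3,4
  step 7. node 1  ⊔preds=⊤  new=−  stable
  step 8. node 2  ⊔preds=⊤  new=⊤  stable
  step 9. node 3  ⊔preds=⊤  new=⊤  stable
  step 10. node 4  ⊔preds=⊤  new=⊤  stable

Least fixpoint reached:
  node 0: ⊤
  node 1: −
  node 2: ⊤
  node 3: ⊤
  node 4: ⊤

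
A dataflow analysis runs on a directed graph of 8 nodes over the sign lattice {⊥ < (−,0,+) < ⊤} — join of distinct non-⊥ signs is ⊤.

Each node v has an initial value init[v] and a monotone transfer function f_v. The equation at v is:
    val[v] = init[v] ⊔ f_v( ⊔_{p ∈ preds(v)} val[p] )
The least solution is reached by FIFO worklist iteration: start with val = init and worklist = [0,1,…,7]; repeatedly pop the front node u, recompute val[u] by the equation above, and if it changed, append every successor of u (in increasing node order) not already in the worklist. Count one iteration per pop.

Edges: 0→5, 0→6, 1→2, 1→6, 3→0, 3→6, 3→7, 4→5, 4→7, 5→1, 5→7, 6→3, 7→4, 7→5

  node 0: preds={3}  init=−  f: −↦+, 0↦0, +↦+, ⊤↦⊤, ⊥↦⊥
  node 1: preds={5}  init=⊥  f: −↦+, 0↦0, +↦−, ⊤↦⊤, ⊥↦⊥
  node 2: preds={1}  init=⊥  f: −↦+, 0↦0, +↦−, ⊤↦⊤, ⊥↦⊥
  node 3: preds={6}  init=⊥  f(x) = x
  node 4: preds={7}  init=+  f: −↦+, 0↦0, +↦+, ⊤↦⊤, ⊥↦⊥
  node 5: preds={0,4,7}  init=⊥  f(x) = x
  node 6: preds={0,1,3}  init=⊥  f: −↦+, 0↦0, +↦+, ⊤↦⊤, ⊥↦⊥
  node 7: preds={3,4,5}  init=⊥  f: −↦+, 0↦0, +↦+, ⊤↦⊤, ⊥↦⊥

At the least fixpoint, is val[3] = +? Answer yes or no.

no

Iteration log — 21 steps:
  step 1. node 0  ⊔preds=⊥  new=−  stable
  step 2. node 1  ⊔preds=⊥  new=⊥  stable
  step 3. node 2  ⊔preds=⊥  new=⊥  stable
  step 4. node 3  ⊔preds=⊥  new=⊥  stable
  step 5. node 4  ⊔preds=⊥  new=+  stable
  step 6. node 5  ⊔preds=⊤  new=⊤  old=⊥  +wl: 1
  step 7. node 6  ⊔preds=−  new=+  old=⊥  +wl: 3
  step 8. node 7  ⊔preds=⊤  new=⊤  old=⊥  +wl: 4,5
  step 9. node 1  ⊔preds=⊤  new=⊤  old=⊥  +wl: 2,6
  step 10. node 3  ⊔preds=+  new=+  old=⊥  +wl: 0,7
  step 11. node 4  ⊔preds=⊤  new=⊤  old=+  +wl: 
  step 12. node 5  ⊔preds=⊤  new=⊤  stable
  step 13. node 2  ⊔preds=⊤  new=⊤  old=⊥  +wl: 
  step 14. node 6  ⊔preds=⊤  new=⊤  old=+  +wl: 3
  step 15. node 0  ⊔preds=+  new=⊤  old=−  +wl: 5,6
  step 16. node 7  ⊔preds=⊤  new=⊤  stable
  step 17. node 3  ⊔preds=⊤  new=⊤  old=+  +wl: 0,7
  step 18. node 5  ⊔preds=⊤  new=⊤  stable
  step 19. node 6  ⊔preds=⊤  new=⊤  stable
  step 20. node 0  ⊔preds=⊤  new=⊤  stable
  step 21. node 7  ⊔preds=⊤  new=⊤  stable

Least fixpoint reached:
  node 0: ⊤
  node 1: ⊤
  node 2: ⊤
  node 3: ⊤
  node 4: ⊤
  node 5: ⊤
  node 6: ⊤
  node 7: ⊤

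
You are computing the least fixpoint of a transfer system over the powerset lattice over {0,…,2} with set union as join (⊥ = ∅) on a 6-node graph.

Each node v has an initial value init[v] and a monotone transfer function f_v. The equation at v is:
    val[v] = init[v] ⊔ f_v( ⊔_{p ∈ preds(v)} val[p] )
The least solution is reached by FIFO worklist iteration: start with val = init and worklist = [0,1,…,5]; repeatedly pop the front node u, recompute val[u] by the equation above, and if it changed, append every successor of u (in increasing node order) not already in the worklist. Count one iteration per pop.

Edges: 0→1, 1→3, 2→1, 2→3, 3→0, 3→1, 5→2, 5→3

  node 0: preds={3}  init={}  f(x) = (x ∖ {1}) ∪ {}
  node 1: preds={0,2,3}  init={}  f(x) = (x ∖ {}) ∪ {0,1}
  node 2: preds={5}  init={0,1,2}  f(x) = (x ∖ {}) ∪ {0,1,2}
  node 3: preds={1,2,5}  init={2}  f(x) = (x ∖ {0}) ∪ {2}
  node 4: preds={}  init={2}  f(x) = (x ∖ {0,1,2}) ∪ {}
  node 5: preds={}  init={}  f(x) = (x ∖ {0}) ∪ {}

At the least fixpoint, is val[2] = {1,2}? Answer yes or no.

Worklist (8 pops):
  #1 pop 0: in={2} → {2} (was {}); enqueue []
  #2 pop 1: in={0,1,2} → {0,1,2} (was {}); enqueue []
  #3 pop 2: in={} → {0,1,2} (no change)
  #4 pop 3: in={0,1,2} → {1,2} (was {2}); enqueue [0,1]
  #5 pop 4: in={} → {2} (no change)
  #6 pop 5: in={} → {} (no change)
  #7 pop 0: in={1,2} → {2} (no change)
  #8 pop 1: in={0,1,2} → {0,1,2} (no change)

Fixpoint:
  val[0] = {2}
  val[1] = {0,1,2}
  val[2] = {0,1,2}
  val[3] = {1,2}
  val[4] = {2}
  val[5] = {}

no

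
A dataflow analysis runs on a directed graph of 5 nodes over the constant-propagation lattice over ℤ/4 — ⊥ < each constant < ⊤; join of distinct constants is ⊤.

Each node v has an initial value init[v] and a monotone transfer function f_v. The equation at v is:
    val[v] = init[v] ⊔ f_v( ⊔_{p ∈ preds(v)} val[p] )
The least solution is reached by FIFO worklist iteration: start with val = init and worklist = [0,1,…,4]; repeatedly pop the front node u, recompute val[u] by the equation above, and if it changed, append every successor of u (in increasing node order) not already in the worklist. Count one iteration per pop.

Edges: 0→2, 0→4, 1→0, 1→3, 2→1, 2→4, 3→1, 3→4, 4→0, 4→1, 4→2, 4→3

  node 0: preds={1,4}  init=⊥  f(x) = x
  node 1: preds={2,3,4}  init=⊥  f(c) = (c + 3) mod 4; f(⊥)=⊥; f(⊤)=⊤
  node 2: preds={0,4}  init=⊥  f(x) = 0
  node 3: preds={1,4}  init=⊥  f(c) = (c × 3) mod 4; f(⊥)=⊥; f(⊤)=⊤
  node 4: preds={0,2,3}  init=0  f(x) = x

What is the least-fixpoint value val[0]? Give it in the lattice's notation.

Trace (11 dequeues):
  [1] u=0 | in 0 | out 0 | prev ⊥ | push {}
  [2] u=1 | in 0 | out 3 | prev ⊥ | push {0}
  [3] u=2 | in 0 | out 0 | prev ⊥ | push {1}
  [4] u=3 | in ⊤ | out ⊤ | prev ⊥ | push {}
  [5] u=4 | in ⊤ | out ⊤ | prev 0 | push {2,3}
  [6] u=0 | in ⊤ | out ⊤ | prev 0 | push {4}
  [7] u=1 | in ⊤ | out ⊤ | prev 3 | push {0}
  [8] u=2 | in ⊤ | out 0 | ==
  [9] u=3 | in ⊤ | out ⊤ | ==
  [10] u=4 | in ⊤ | out ⊤ | ==
  [11] u=0 | in ⊤ | out ⊤ | ==

Converged values:
  [0] ⊤
  [1] ⊤
  [2] 0
  [3] ⊤
  [4] ⊤

⊤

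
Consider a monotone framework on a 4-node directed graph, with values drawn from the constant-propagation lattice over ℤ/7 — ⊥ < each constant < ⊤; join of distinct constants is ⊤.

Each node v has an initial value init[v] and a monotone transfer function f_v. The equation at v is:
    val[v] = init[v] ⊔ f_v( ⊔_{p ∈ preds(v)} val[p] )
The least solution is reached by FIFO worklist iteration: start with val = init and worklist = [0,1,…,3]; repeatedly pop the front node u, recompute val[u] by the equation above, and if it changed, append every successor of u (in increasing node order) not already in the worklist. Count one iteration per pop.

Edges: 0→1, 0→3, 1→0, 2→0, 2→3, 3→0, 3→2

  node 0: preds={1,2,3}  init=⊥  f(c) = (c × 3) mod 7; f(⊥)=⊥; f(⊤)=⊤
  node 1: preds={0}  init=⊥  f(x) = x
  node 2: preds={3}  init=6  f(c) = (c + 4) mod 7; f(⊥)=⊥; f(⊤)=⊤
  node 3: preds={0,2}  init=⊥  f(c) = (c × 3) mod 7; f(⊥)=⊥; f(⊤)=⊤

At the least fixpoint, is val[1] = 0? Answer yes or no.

Iteration log — 9 steps:
  step 1. node 0  ⊔preds=6  new=4  old=⊥  +wl: 
  step 2. node 1  ⊔preds=4  new=4  old=⊥  +wl: 0
  step 3. node 2  ⊔preds=⊥  new=6  stable
  step 4. node 3  ⊔preds=⊤  new=⊤  old=⊥  +wl: 2
  step 5. node 0  ⊔preds=⊤  new=⊤  old=4  +wl: 1,3
  step 6. node 2  ⊔preds=⊤  new=⊤  old=6  +wl: 0
  step 7. node 1  ⊔preds=⊤  new=⊤  old=4  +wl: 
  step 8. node 3  ⊔preds=⊤  new=⊤  stable
  step 9. node 0  ⊔preds=⊤  new=⊤  stable

Least fixpoint reached:
  node 0: ⊤
  node 1: ⊤
  node 2: ⊤
  node 3: ⊤

no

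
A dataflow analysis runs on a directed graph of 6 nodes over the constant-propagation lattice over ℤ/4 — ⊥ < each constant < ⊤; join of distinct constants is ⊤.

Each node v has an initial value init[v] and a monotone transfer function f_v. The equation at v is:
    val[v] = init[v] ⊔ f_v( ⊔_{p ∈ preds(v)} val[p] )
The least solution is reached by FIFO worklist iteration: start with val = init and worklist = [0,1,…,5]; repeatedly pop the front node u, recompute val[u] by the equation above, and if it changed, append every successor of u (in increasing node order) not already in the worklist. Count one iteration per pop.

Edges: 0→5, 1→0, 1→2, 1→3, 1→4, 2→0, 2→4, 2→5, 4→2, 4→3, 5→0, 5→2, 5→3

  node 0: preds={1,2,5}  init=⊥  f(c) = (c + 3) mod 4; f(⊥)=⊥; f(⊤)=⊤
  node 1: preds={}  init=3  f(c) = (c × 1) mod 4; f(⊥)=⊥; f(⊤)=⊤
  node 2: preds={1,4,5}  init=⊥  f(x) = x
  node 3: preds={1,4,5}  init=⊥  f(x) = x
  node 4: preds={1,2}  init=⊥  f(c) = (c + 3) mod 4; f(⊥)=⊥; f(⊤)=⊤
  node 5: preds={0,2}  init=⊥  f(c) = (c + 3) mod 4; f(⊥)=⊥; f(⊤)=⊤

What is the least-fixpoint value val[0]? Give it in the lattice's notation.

Worklist (14 pops):
  #1 pop 0: in=3 → 2 (was ⊥); enqueue []
  #2 pop 1: in=⊥ → 3 (no change)
  #3 pop 2: in=3 → 3 (was ⊥); enqueue [0]
  #4 pop 3: in=3 → 3 (was ⊥); enqueue []
  #5 pop 4: in=3 → 2 (was ⊥); enqueue [2,3]
  #6 pop 5: in=⊤ → ⊤ (was ⊥); enqueue []
  #7 pop 0: in=⊤ → ⊤ (was 2); enqueue [5]
  #8 pop 2: in=⊤ → ⊤ (was 3); enqueue [0,4]
  #9 pop 3: in=⊤ → ⊤ (was 3); enqueue []
  #10 pop 5: in=⊤ → ⊤ (no change)
  #11 pop 0: in=⊤ → ⊤ (no change)
  #12 pop 4: in=⊤ → ⊤ (was 2); enqueue [2,3]
  #13 pop 2: in=⊤ → ⊤ (no change)
  #14 pop 3: in=⊤ → ⊤ (no change)

Fixpoint:
  val[0] = ⊤
  val[1] = 3
  val[2] = ⊤
  val[3] = ⊤
  val[4] = ⊤
  val[5] = ⊤

⊤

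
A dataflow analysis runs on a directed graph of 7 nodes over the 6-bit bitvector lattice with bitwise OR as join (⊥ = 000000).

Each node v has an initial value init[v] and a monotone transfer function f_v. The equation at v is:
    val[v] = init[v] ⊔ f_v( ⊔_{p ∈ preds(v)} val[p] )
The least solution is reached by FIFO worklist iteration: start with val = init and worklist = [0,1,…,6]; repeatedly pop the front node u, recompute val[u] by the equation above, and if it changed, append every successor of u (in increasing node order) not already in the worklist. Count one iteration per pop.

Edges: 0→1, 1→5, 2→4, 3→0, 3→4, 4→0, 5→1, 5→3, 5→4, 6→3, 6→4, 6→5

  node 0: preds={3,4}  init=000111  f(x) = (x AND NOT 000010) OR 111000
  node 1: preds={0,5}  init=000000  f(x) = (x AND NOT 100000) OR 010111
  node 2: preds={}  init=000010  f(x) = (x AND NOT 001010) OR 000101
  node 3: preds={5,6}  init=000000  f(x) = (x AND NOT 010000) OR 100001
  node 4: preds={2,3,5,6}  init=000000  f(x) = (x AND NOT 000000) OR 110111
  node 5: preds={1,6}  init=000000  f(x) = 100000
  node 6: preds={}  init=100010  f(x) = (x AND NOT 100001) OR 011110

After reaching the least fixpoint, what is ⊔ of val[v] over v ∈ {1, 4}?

Iteration log — 13 steps:
  step 1. node 0  ⊔preds=000000  new=111111  old=000111  +wl: 
  step 2. node 1  ⊔preds=111111  new=011111  old=000000  +wl: 
  step 3. node 2  ⊔preds=000000  new=000111  old=000010  +wl: 
  step 4. node 3  ⊔preds=100010  new=100011  old=000000  +wl: 0
  step 5. node 4  ⊔preds=100111  new=110111  old=000000  +wl: 
  step 6. node 5  ⊔preds=111111  new=100000  old=000000  +wl: 1,3,4
  step 7. node 6  ⊔preds=000000  new=111110  old=100010  +wl: 5
  step 8. node 0  ⊔preds=110111  new=111111  stable
  step 9. node 1  ⊔preds=111111  new=011111  stable
  step 10. node 3  ⊔preds=111110  new=101111  old=100011  +wl: 0
  step 11. node 4  ⊔preds=111111  new=111111  old=110111  +wl: 
  step 12. node 5  ⊔preds=111111  new=100000  stable
  step 13. node 0  ⊔preds=111111  new=111111  stable

Least fixpoint reached:
  node 0: 111111
  node 1: 011111
  node 2: 000111
  node 3: 101111
  node 4: 111111
  node 5: 100000
  node 6: 111110

111111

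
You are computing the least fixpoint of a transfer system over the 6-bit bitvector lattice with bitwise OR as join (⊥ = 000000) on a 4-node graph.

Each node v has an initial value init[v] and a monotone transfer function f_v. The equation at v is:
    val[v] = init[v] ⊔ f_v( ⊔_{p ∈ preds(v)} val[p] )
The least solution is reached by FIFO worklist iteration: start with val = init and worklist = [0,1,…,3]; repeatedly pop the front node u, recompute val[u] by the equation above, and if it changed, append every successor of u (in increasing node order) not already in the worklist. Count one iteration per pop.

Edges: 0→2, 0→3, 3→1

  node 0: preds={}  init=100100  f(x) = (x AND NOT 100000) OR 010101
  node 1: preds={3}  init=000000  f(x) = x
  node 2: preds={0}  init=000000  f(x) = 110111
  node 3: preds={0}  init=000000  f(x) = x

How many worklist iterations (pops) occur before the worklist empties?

5

Trace (5 dequeues):
  [1] u=0 | in 000000 | out 110101 | prev 100100 | push {}
  [2] u=1 | in 000000 | out 000000 | ==
  [3] u=2 | in 110101 | out 110111 | prev 000000 | push {}
  [4] u=3 | in 110101 | out 110101 | prev 000000 | push {1}
  [5] u=1 | in 110101 | out 110101 | prev 000000 | push {}

Converged values:
  [0] 110101
  [1] 110101
  [2] 110111
  [3] 110101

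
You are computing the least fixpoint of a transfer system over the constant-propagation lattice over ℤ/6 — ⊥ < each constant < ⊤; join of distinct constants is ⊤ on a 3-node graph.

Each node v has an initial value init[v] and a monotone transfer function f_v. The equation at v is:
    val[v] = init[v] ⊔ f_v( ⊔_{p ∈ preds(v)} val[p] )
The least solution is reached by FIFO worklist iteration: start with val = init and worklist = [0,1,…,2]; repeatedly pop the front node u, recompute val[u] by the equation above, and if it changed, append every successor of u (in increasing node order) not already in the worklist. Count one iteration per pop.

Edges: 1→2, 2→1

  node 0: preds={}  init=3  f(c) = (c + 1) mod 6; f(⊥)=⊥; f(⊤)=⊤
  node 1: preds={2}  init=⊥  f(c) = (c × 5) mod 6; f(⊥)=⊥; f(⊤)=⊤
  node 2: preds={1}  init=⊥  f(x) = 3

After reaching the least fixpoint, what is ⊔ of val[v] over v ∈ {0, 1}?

Trace (5 dequeues):
  [1] u=0 | in ⊥ | out 3 | ==
  [2] u=1 | in ⊥ | out ⊥ | ==
  [3] u=2 | in ⊥ | out 3 | prev ⊥ | push {1}
  [4] u=1 | in 3 | out 3 | prev ⊥ | push {2}
  [5] u=2 | in 3 | out 3 | ==

Converged values:
  [0] 3
  [1] 3
  [2] 3

3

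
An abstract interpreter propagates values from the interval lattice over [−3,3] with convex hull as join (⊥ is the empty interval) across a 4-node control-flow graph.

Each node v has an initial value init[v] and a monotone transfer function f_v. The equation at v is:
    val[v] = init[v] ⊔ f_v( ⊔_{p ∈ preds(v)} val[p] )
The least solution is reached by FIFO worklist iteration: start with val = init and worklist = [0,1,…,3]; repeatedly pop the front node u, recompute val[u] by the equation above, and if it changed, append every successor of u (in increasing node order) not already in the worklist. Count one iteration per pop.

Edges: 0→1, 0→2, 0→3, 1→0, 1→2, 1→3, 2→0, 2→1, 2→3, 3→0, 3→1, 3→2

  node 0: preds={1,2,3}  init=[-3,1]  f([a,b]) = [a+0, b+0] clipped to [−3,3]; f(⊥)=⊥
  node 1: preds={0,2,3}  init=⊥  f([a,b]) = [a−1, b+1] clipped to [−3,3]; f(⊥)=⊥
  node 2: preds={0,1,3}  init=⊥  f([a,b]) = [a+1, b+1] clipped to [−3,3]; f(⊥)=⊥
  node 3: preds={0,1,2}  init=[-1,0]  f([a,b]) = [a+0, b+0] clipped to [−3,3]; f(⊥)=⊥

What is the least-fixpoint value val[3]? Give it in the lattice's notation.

Trace (9 dequeues):
  [1] u=0 | in [-1,0] | out [-3,1] | ==
  [2] u=1 | in [-3,1] | out [-3,2] | prev ⊥ | push {0}
  [3] u=2 | in [-3,2] | out [-2,3] | prev ⊥ | push {1}
  [4] u=3 | in [-3,3] | out [-3,3] | prev [-1,0] | push {2}
  [5] u=0 | in [-3,3] | out [-3,3] | prev [-3,1] | push {3}
  [6] u=1 | in [-3,3] | out [-3,3] | prev [-3,2] | push {0}
  [7] u=2 | in [-3,3] | out [-2,3] | ==
  [8] u=3 | in [-3,3] | out [-3,3] | ==
  [9] u=0 | in [-3,3] | out [-3,3] | ==

Converged values:
  [0] [-3,3]
  [1] [-3,3]
  [2] [-2,3]
  [3] [-3,3]

[-3,3]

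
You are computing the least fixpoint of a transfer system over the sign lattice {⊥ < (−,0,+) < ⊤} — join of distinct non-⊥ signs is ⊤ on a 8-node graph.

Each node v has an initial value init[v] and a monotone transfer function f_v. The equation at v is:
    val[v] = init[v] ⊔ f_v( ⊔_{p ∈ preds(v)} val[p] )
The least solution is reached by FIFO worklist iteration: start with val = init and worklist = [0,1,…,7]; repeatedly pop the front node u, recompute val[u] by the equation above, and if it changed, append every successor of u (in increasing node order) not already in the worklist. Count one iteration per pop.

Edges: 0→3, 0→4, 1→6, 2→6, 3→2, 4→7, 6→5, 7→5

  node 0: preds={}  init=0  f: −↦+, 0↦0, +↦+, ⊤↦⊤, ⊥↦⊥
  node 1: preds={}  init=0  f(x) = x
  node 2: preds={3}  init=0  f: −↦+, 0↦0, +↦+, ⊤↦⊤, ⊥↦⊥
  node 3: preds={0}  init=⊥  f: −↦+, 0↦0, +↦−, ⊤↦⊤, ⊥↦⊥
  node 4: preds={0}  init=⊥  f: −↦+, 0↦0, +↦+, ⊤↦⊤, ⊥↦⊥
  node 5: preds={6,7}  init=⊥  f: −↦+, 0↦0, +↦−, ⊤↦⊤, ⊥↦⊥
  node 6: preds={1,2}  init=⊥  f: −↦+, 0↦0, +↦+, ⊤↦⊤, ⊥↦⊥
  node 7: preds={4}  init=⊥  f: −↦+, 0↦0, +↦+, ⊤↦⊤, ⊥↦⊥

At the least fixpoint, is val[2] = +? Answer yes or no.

Trace (10 dequeues):
  [1] u=0 | in ⊥ | out 0 | ==
  [2] u=1 | in ⊥ | out 0 | ==
  [3] u=2 | in ⊥ | out 0 | ==
  [4] u=3 | in 0 | out 0 | prev ⊥ | push {2}
  [5] u=4 | in 0 | out 0 | prev ⊥ | push {}
  [6] u=5 | in ⊥ | out ⊥ | ==
  [7] u=6 | in 0 | out 0 | prev ⊥ | push {5}
  [8] u=7 | in 0 | out 0 | prev ⊥ | push {}
  [9] u=2 | in 0 | out 0 | ==
  [10] u=5 | in 0 | out 0 | prev ⊥ | push {}

Converged values:
  [0] 0
  [1] 0
  [2] 0
  [3] 0
  [4] 0
  [5] 0
  [6] 0
  [7] 0

no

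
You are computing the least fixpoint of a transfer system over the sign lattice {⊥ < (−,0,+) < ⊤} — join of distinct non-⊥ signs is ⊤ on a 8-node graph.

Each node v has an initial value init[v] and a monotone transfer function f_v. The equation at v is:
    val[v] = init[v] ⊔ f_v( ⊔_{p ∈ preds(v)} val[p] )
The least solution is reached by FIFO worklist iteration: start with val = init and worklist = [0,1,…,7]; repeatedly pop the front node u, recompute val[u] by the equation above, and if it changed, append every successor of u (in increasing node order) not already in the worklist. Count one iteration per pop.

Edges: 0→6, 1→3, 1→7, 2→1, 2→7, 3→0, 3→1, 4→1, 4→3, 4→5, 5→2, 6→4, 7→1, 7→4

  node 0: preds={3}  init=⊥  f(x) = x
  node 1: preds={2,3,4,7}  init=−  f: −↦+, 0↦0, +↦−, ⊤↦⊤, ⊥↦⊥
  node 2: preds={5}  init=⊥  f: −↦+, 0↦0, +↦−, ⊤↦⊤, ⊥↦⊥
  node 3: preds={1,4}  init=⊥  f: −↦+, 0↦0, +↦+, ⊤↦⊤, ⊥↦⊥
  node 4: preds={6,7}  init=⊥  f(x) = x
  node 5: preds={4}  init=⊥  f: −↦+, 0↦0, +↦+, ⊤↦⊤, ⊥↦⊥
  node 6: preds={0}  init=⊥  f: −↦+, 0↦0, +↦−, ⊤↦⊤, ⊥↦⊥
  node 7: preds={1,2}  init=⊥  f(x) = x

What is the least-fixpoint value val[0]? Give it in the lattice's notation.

Worklist (28 pops):
  #1 pop 0: in=⊥ → ⊥ (no change)
  #2 pop 1: in=⊥ → − (no change)
  #3 pop 2: in=⊥ → ⊥ (no change)
  #4 pop 3: in=− → + (was ⊥); enqueue [0,1]
  #5 pop 4: in=⊥ → ⊥ (no change)
  #6 pop 5: in=⊥ → ⊥ (no change)
  #7 pop 6: in=⊥ → ⊥ (no change)
  #8 pop 7: in=− → − (was ⊥); enqueue [4]
  #9 pop 0: in=+ → + (was ⊥); enqueue [6]
  #10 pop 1: in=⊤ → ⊤ (was −); enqueue [3,7]
  #11 pop 4: in=− → − (was ⊥); enqueue [1,5]
  #12 pop 6: in=+ → − (was ⊥); enqueue [4]
  #13 pop 3: in=⊤ → ⊤ (was +); enqueue [0]
  #14 pop 7: in=⊤ → ⊤ (was −); enqueue []
  #15 pop 1: in=⊤ → ⊤ (no change)
  #16 pop 5: in=− → + (was ⊥); enqueue [2]
  #17 pop 4: in=⊤ → ⊤ (was −); enqueue [1,3,5]
  #18 pop 0: in=⊤ → ⊤ (was +); enqueue [6]
  #19 pop 2: in=+ → − (was ⊥); enqueue [7]
  #20 pop 1: in=⊤ → ⊤ (no change)
  #21 pop 3: in=⊤ → ⊤ (no change)
  #22 pop 5: in=⊤ → ⊤ (was +); enqueue [2]
  #23 pop 6: in=⊤ → ⊤ (was −); enqueue [4]
  #24 pop 7: in=⊤ → ⊤ (no change)
  #25 pop 2: in=⊤ → ⊤ (was −); enqueue [1,7]
  #26 pop 4: in=⊤ → ⊤ (no change)
  #27 pop 1: in=⊤ → ⊤ (no change)
  #28 pop 7: in=⊤ → ⊤ (no change)

Fixpoint:
  val[0] = ⊤
  val[1] = ⊤
  val[2] = ⊤
  val[3] = ⊤
  val[4] = ⊤
  val[5] = ⊤
  val[6] = ⊤
  val[7] = ⊤

⊤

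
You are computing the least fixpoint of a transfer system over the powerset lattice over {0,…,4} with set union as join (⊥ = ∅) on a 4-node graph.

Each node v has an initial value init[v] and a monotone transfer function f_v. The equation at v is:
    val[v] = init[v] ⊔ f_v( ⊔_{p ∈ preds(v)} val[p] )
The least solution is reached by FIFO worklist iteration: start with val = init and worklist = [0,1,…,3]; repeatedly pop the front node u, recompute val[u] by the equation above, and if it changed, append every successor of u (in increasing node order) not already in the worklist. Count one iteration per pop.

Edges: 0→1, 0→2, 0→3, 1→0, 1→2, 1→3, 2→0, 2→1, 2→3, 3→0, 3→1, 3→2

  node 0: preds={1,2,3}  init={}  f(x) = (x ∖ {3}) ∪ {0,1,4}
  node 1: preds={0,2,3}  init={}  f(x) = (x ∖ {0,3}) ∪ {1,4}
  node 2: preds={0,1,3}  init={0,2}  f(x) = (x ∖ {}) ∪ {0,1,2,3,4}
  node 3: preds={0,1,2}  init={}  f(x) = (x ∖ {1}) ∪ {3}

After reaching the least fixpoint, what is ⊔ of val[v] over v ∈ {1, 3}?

{0,1,2,3,4}

Iteration log — 7 steps:
  step 1. node 0  ⊔preds={0,2}  new={0,1,2,4}  old={}  +wl: 
  step 2. node 1  ⊔preds={0,1,2,4}  new={1,2,4}  old={}  +wl: 0
  step 3. node 2  ⊔preds={0,1,2,4}  new={0,1,2,3,4}  old={0,2}  +wl: 1
  step 4. node 3  ⊔preds={0,1,2,3,4}  new={0,2,3,4}  old={}  +wl: 2
  step 5. node 0  ⊔preds={0,1,2,3,4}  new={0,1,2,4}  stable
  step 6. node 1  ⊔preds={0,1,2,3,4}  new={1,2,4}  stable
  step 7. node 2  ⊔preds={0,1,2,3,4}  new={0,1,2,3,4}  stable

Least fixpoint reached:
  node 0: {0,1,2,4}
  node 1: {1,2,4}
  node 2: {0,1,2,3,4}
  node 3: {0,2,3,4}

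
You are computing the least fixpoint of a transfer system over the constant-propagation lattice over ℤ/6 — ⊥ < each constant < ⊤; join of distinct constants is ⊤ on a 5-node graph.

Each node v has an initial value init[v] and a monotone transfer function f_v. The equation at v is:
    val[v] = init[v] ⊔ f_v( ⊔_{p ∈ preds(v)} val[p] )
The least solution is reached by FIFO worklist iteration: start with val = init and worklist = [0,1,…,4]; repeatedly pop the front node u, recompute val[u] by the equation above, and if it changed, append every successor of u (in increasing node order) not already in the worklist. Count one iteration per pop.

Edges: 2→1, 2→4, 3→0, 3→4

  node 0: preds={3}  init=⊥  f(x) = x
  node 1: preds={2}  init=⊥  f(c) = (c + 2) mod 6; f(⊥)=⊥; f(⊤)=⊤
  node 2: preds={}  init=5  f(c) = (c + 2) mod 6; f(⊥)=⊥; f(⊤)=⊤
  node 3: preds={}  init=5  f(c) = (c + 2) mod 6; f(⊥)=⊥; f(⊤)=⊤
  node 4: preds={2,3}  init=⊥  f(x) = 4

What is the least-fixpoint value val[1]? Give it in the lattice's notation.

Worklist (5 pops):
  #1 pop 0: in=5 → 5 (was ⊥); enqueue []
  #2 pop 1: in=5 → 1 (was ⊥); enqueue []
  #3 pop 2: in=⊥ → 5 (no change)
  #4 pop 3: in=⊥ → 5 (no change)
  #5 pop 4: in=5 → 4 (was ⊥); enqueue []

Fixpoint:
  val[0] = 5
  val[1] = 1
  val[2] = 5
  val[3] = 5
  val[4] = 4

1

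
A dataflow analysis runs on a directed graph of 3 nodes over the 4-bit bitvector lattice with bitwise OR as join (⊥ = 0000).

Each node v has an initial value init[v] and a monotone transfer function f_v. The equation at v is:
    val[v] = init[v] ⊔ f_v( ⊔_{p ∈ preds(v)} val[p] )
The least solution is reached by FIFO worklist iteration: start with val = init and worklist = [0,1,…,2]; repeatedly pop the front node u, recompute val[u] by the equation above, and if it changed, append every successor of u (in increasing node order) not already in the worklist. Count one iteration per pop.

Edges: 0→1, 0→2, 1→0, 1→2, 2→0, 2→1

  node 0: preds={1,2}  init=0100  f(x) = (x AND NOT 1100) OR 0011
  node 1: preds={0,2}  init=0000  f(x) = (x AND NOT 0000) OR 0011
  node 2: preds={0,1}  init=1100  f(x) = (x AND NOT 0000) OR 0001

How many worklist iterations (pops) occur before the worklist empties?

5

Worklist (5 pops):
  #1 pop 0: in=1100 → 0111 (was 0100); enqueue []
  #2 pop 1: in=1111 → 1111 (was 0000); enqueue [0]
  #3 pop 2: in=1111 → 1111 (was 1100); enqueue [1]
  #4 pop 0: in=1111 → 0111 (no change)
  #5 pop 1: in=1111 → 1111 (no change)

Fixpoint:
  val[0] = 0111
  val[1] = 1111
  val[2] = 1111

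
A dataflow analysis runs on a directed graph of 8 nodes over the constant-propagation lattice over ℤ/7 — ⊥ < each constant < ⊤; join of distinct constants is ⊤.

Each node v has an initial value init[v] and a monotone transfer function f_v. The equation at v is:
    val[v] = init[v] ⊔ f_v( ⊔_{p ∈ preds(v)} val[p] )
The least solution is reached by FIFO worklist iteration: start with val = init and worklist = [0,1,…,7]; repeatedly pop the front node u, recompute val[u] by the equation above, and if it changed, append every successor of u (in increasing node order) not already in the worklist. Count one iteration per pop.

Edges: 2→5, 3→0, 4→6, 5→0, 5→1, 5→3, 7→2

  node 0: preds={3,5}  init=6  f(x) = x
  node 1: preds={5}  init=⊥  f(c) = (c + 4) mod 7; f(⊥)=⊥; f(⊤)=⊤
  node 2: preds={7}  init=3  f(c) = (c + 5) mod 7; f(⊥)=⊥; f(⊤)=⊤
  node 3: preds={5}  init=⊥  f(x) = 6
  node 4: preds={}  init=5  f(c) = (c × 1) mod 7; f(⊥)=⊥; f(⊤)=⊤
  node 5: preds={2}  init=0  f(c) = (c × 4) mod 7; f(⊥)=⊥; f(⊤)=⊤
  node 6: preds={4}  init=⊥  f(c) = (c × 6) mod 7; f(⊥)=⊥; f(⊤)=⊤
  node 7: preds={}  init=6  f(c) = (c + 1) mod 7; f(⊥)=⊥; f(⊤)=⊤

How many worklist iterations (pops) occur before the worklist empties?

11

Worklist (11 pops):
  #1 pop 0: in=0 → ⊤ (was 6); enqueue []
  #2 pop 1: in=0 → 4 (was ⊥); enqueue []
  #3 pop 2: in=6 → ⊤ (was 3); enqueue []
  #4 pop 3: in=0 → 6 (was ⊥); enqueue [0]
  #5 pop 4: in=⊥ → 5 (no change)
  #6 pop 5: in=⊤ → ⊤ (was 0); enqueue [1,3]
  #7 pop 6: in=5 → 2 (was ⊥); enqueue []
  #8 pop 7: in=⊥ → 6 (no change)
  #9 pop 0: in=⊤ → ⊤ (no change)
  #10 pop 1: in=⊤ → ⊤ (was 4); enqueue []
  #11 pop 3: in=⊤ → 6 (no change)

Fixpoint:
  val[0] = ⊤
  val[1] = ⊤
  val[2] = ⊤
  val[3] = 6
  val[4] = 5
  val[5] = ⊤
  val[6] = 2
  val[7] = 6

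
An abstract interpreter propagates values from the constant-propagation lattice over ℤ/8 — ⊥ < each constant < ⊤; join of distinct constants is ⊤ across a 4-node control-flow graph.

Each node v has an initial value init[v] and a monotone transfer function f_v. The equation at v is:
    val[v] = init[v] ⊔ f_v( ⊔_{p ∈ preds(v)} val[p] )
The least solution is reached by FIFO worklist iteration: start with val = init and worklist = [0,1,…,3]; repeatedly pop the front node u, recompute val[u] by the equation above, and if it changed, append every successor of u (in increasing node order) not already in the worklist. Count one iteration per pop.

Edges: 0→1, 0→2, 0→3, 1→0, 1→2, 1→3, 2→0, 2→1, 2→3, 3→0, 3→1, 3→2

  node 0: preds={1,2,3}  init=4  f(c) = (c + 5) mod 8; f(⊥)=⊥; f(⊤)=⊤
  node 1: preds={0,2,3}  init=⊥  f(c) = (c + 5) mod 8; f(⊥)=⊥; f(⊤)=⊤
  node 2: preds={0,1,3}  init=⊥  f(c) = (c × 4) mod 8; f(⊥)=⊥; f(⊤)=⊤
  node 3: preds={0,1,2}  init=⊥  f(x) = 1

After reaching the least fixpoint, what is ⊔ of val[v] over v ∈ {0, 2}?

⊤

Trace (9 dequeues):
  [1] u=0 | in ⊥ | out 4 | ==
  [2] u=1 | in 4 | out 1 | prev ⊥ | push {0}
  [3] u=2 | in ⊤ | out ⊤ | prev ⊥ | push {1}
  [4] u=3 | in ⊤ | out 1 | prev ⊥ | push {2}
  [5] u=0 | in ⊤ | out ⊤ | prev 4 | push {3}
  [6] u=1 | in ⊤ | out ⊤ | prev 1 | push {0}
  [7] u=2 | in ⊤ | out ⊤ | ==
  [8] u=3 | in ⊤ | out 1 | ==
  [9] u=0 | in ⊤ | out ⊤ | ==

Converged values:
  [0] ⊤
  [1] ⊤
  [2] ⊤
  [3] 1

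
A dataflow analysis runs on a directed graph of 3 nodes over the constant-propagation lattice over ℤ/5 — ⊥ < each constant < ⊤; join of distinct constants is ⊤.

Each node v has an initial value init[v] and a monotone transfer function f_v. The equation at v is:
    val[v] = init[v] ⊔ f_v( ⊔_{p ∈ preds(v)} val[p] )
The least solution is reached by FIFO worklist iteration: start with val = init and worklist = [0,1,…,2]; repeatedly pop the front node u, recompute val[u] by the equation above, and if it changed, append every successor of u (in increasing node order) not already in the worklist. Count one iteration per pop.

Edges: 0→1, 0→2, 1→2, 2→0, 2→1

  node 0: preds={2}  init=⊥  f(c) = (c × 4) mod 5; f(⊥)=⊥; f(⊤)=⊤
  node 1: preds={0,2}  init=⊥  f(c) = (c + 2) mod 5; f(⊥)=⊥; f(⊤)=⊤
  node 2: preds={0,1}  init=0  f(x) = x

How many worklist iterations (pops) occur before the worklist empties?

6

Iteration log — 6 steps:
  step 1. node 0  ⊔preds=0  new=0  old=⊥  +wl: 
  step 2. node 1  ⊔preds=0  new=2  old=⊥  +wl: 
  step 3. node 2  ⊔preds=⊤  new=⊤  old=0  +wl: 0,1
  step 4. node 0  ⊔preds=⊤  new=⊤  old=0  +wl: 2
  step 5. node 1  ⊔preds=⊤  new=⊤  old=2  +wl: 
  step 6. node 2  ⊔preds=⊤  new=⊤  stable

Least fixpoint reached:
  node 0: ⊤
  node 1: ⊤
  node 2: ⊤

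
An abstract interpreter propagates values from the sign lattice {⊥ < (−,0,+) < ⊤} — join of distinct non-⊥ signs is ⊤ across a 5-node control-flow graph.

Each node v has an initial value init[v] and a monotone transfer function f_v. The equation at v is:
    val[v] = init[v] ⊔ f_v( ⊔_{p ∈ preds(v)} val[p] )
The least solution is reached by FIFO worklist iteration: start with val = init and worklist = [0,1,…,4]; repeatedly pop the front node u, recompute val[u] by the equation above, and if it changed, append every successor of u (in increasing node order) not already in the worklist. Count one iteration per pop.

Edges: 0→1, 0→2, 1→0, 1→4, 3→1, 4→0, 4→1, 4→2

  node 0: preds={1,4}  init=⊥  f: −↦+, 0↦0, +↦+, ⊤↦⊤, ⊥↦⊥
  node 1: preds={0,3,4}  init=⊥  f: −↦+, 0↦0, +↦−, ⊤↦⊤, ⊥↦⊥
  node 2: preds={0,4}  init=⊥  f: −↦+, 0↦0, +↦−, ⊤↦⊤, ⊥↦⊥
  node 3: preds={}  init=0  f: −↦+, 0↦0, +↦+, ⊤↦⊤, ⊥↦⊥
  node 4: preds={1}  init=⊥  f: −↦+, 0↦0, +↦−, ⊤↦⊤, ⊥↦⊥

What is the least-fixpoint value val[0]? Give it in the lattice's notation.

0

Trace (8 dequeues):
  [1] u=0 | in ⊥ | out ⊥ | ==
  [2] u=1 | in 0 | out 0 | prev ⊥ | push {0}
  [3] u=2 | in ⊥ | out ⊥ | ==
  [4] u=3 | in ⊥ | out 0 | ==
  [5] u=4 | in 0 | out 0 | prev ⊥ | push {1,2}
  [6] u=0 | in 0 | out 0 | prev ⊥ | push {}
  [7] u=1 | in 0 | out 0 | ==
  [8] u=2 | in 0 | out 0 | prev ⊥ | push {}

Converged values:
  [0] 0
  [1] 0
  [2] 0
  [3] 0
  [4] 0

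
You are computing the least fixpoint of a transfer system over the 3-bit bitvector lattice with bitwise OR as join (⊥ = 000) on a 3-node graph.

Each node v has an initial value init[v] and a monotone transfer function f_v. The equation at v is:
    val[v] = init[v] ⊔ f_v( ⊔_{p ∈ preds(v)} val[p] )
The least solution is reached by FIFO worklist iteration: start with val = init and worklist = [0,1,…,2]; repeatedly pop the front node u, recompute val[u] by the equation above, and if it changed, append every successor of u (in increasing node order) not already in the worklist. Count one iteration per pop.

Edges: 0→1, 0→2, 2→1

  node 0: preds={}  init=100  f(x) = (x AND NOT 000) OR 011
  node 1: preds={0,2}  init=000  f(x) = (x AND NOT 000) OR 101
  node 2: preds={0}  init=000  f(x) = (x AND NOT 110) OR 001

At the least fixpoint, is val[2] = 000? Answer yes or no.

no

Trace (4 dequeues):
  [1] u=0 | in 000 | out 111 | prev 100 | push {}
  [2] u=1 | in 111 | out 111 | prev 000 | push {}
  [3] u=2 | in 111 | out 001 | prev 000 | push {1}
  [4] u=1 | in 111 | out 111 | ==

Converged values:
  [0] 111
  [1] 111
  [2] 001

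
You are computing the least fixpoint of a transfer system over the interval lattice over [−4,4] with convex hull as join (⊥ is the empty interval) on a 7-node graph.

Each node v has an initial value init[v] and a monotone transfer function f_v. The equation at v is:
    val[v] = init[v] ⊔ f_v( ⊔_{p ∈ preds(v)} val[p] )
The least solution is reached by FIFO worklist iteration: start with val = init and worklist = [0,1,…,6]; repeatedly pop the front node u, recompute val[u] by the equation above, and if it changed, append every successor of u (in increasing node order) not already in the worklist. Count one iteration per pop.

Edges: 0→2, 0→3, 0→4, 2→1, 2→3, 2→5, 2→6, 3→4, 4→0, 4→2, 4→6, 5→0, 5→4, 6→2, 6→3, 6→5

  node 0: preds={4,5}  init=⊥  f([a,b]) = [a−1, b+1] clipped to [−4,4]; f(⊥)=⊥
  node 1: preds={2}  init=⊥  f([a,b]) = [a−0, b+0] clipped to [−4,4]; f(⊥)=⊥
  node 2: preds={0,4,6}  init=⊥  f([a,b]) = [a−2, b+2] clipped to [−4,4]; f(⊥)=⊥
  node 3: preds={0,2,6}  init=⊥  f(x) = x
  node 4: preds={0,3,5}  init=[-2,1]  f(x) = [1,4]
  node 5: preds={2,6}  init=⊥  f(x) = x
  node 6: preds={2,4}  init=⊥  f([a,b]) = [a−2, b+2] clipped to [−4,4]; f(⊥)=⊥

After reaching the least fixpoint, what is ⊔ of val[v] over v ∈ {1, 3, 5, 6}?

[-4,4]

Worklist (13 pops):
  #1 pop 0: in=[-2,1] → [-3,2] (was ⊥); enqueue []
  #2 pop 1: in=⊥ → ⊥ (no change)
  #3 pop 2: in=[-3,2] → [-4,4] (was ⊥); enqueue [1]
  #4 pop 3: in=[-4,4] → [-4,4] (was ⊥); enqueue []
  #5 pop 4: in=[-4,4] → [-2,4] (was [-2,1]); enqueue [0,2]
  #6 pop 5: in=[-4,4] → [-4,4] (was ⊥); enqueue [4]
  #7 pop 6: in=[-4,4] → [-4,4] (was ⊥); enqueue [3,5]
  #8 pop 1: in=[-4,4] → [-4,4] (was ⊥); enqueue []
  #9 pop 0: in=[-4,4] → [-4,4] (was [-3,2]); enqueue []
  #10 pop 2: in=[-4,4] → [-4,4] (no change)
  #11 pop 4: in=[-4,4] → [-2,4] (no change)
  #12 pop 3: in=[-4,4] → [-4,4] (no change)
  #13 pop 5: in=[-4,4] → [-4,4] (no change)

Fixpoint:
  val[0] = [-4,4]
  val[1] = [-4,4]
  val[2] = [-4,4]
  val[3] = [-4,4]
  val[4] = [-2,4]
  val[5] = [-4,4]
  val[6] = [-4,4]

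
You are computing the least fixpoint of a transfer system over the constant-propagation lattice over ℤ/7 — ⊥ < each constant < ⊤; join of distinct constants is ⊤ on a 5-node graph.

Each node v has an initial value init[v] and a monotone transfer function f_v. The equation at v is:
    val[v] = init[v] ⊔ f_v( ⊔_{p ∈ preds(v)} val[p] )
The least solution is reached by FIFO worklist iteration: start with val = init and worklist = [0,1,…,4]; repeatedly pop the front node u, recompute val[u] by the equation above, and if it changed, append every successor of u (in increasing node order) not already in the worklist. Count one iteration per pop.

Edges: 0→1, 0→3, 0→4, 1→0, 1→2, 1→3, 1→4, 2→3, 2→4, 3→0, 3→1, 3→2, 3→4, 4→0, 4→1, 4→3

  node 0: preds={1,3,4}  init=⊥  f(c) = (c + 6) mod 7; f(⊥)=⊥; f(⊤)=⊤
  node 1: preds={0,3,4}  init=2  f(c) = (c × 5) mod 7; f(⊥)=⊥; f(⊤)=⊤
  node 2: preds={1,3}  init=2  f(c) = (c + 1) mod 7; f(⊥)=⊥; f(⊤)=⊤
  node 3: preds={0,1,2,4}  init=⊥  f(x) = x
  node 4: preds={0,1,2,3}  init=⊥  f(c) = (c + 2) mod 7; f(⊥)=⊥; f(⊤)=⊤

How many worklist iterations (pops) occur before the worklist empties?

10

Iteration log — 10 steps:
  step 1. node 0  ⊔preds=2  new=1  old=⊥  +wl: 
  step 2. node 1  ⊔preds=1  new=⊤  old=2  +wl: 0
  step 3. node 2  ⊔preds=⊤  new=⊤  old=2  +wl: 
  step 4. node 3  ⊔preds=⊤  new=⊤  old=⊥  +wl: 1,2
  step 5. node 4  ⊔preds=⊤  new=⊤  old=⊥  +wl: 3
  step 6. node 0  ⊔preds=⊤  new=⊤  old=1  +wl: 4
  step 7. node 1  ⊔preds=⊤  new=⊤  stable
  step 8. node 2  ⊔preds=⊤  new=⊤  stable
  step 9. node 3  ⊔preds=⊤  new=⊤  stable
  step 10. node 4  ⊔preds=⊤  new=⊤  stable

Least fixpoint reached:
  node 0: ⊤
  node 1: ⊤
  node 2: ⊤
  node 3: ⊤
  node 4: ⊤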